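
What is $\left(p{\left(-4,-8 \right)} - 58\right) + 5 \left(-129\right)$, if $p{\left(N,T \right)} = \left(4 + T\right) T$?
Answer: $-671$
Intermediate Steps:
$p{\left(N,T \right)} = T \left(4 + T\right)$
$\left(p{\left(-4,-8 \right)} - 58\right) + 5 \left(-129\right) = \left(- 8 \left(4 - 8\right) - 58\right) + 5 \left(-129\right) = \left(\left(-8\right) \left(-4\right) - 58\right) - 645 = \left(32 - 58\right) - 645 = -26 - 645 = -671$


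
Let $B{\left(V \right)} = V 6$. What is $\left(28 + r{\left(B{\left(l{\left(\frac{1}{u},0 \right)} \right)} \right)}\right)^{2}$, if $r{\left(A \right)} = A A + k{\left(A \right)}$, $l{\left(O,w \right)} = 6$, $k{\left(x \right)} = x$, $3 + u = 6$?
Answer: $1849600$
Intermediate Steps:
$u = 3$ ($u = -3 + 6 = 3$)
$B{\left(V \right)} = 6 V$
$r{\left(A \right)} = A + A^{2}$ ($r{\left(A \right)} = A A + A = A^{2} + A = A + A^{2}$)
$\left(28 + r{\left(B{\left(l{\left(\frac{1}{u},0 \right)} \right)} \right)}\right)^{2} = \left(28 + 6 \cdot 6 \left(1 + 6 \cdot 6\right)\right)^{2} = \left(28 + 36 \left(1 + 36\right)\right)^{2} = \left(28 + 36 \cdot 37\right)^{2} = \left(28 + 1332\right)^{2} = 1360^{2} = 1849600$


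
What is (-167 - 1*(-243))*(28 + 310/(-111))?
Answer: 212648/111 ≈ 1915.7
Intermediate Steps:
(-167 - 1*(-243))*(28 + 310/(-111)) = (-167 + 243)*(28 + 310*(-1/111)) = 76*(28 - 310/111) = 76*(2798/111) = 212648/111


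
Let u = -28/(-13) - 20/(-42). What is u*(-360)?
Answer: -86160/91 ≈ -946.81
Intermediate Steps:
u = 718/273 (u = -28*(-1/13) - 20*(-1/42) = 28/13 + 10/21 = 718/273 ≈ 2.6300)
u*(-360) = (718/273)*(-360) = -86160/91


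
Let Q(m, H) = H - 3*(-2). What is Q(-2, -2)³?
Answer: 64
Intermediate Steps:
Q(m, H) = 6 + H (Q(m, H) = H + 6 = 6 + H)
Q(-2, -2)³ = (6 - 2)³ = 4³ = 64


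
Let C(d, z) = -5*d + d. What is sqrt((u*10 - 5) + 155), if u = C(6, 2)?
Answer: 3*I*sqrt(10) ≈ 9.4868*I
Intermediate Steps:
C(d, z) = -4*d
u = -24 (u = -4*6 = -24)
sqrt((u*10 - 5) + 155) = sqrt((-24*10 - 5) + 155) = sqrt((-240 - 5) + 155) = sqrt(-245 + 155) = sqrt(-90) = 3*I*sqrt(10)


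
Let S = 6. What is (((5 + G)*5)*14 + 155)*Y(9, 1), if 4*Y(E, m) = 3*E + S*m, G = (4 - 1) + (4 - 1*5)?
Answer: 21285/4 ≈ 5321.3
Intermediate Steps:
G = 2 (G = 3 + (4 - 5) = 3 - 1 = 2)
Y(E, m) = 3*m/2 + 3*E/4 (Y(E, m) = (3*E + 6*m)/4 = 3*m/2 + 3*E/4)
(((5 + G)*5)*14 + 155)*Y(9, 1) = (((5 + 2)*5)*14 + 155)*((3/2)*1 + (¾)*9) = ((7*5)*14 + 155)*(3/2 + 27/4) = (35*14 + 155)*(33/4) = (490 + 155)*(33/4) = 645*(33/4) = 21285/4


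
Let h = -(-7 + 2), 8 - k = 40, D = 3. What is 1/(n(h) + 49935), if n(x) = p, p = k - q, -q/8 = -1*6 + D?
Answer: 1/49879 ≈ 2.0049e-5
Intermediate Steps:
k = -32 (k = 8 - 1*40 = 8 - 40 = -32)
q = 24 (q = -8*(-1*6 + 3) = -8*(-6 + 3) = -8*(-3) = 24)
h = 5 (h = -1*(-5) = 5)
p = -56 (p = -32 - 1*24 = -32 - 24 = -56)
n(x) = -56
1/(n(h) + 49935) = 1/(-56 + 49935) = 1/49879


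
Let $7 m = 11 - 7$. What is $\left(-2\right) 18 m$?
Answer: $- \frac{144}{7} \approx -20.571$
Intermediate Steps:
$m = \frac{4}{7}$ ($m = \frac{11 - 7}{7} = \frac{1}{7} \cdot 4 = \frac{4}{7} \approx 0.57143$)
$\left(-2\right) 18 m = \left(-2\right) 18 \cdot \frac{4}{7} = \left(-36\right) \frac{4}{7} = - \frac{144}{7}$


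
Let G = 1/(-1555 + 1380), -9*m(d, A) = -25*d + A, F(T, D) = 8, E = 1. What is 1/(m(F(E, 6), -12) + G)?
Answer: 1575/37091 ≈ 0.042463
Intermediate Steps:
m(d, A) = -A/9 + 25*d/9 (m(d, A) = -(-25*d + A)/9 = -(A - 25*d)/9 = -A/9 + 25*d/9)
G = -1/175 (G = 1/(-175) = -1/175 ≈ -0.0057143)
1/(m(F(E, 6), -12) + G) = 1/((-⅑*(-12) + (25/9)*8) - 1/175) = 1/((4/3 + 200/9) - 1/175) = 1/(212/9 - 1/175) = 1/(37091/1575) = 1575/37091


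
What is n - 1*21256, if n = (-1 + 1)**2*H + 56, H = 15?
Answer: -21200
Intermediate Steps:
n = 56 (n = (-1 + 1)**2*15 + 56 = 0**2*15 + 56 = 0*15 + 56 = 0 + 56 = 56)
n - 1*21256 = 56 - 1*21256 = 56 - 21256 = -21200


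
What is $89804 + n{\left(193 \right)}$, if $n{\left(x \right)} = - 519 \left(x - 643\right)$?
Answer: $323354$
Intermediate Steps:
$n{\left(x \right)} = 333717 - 519 x$ ($n{\left(x \right)} = - 519 \left(-643 + x\right) = 333717 - 519 x$)
$89804 + n{\left(193 \right)} = 89804 + \left(333717 - 100167\right) = 89804 + 233550 = 323354$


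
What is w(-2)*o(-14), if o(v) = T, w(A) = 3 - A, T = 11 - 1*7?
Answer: 20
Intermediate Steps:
T = 4 (T = 11 - 7 = 4)
o(v) = 4
w(-2)*o(-14) = (3 - 1*(-2))*4 = (3 + 2)*4 = 5*4 = 20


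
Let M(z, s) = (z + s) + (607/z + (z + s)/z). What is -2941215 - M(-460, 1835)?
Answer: -676794709/230 ≈ -2.9426e+6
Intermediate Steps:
M(z, s) = s + z + 607/z + (s + z)/z (M(z, s) = (s + z) + (607/z + (s + z)/z) = s + z + 607/z + (s + z)/z)
-2941215 - M(-460, 1835) = -2941215 - (607 + 1835 - 460*(1 + 1835 - 460))/(-460) = -2941215 - (-1)*(607 + 1835 - 460*1376)/460 = -2941215 - (-1)*(607 + 1835 - 632960)/460 = -2941215 - (-1)*(-630518)/460 = -2941215 - 1*315259/230 = -2941215 - 315259/230 = -676794709/230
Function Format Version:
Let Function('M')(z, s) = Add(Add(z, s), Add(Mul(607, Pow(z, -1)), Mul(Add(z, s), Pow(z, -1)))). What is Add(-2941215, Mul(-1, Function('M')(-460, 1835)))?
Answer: Rational(-676794709, 230) ≈ -2.9426e+6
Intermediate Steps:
Function('M')(z, s) = Add(s, z, Mul(607, Pow(z, -1)), Mul(Pow(z, -1), Add(s, z))) (Function('M')(z, s) = Add(Add(s, z), Add(Mul(607, Pow(z, -1)), Mul(Add(s, z), Pow(z, -1)))) = Add(Add(s, z), Add(Mul(607, Pow(z, -1)), Mul(Pow(z, -1), Add(s, z)))) = Add(s, z, Mul(607, Pow(z, -1)), Mul(Pow(z, -1), Add(s, z))))
Add(-2941215, Mul(-1, Function('M')(-460, 1835))) = Add(-2941215, Mul(-1, Mul(Pow(-460, -1), Add(607, 1835, Mul(-460, Add(1, 1835, -460)))))) = Add(-2941215, Mul(-1, Mul(Rational(-1, 460), Add(607, 1835, Mul(-460, 1376))))) = Add(-2941215, Mul(-1, Mul(Rational(-1, 460), Add(607, 1835, -632960)))) = Add(-2941215, Mul(-1, Mul(Rational(-1, 460), -630518))) = Add(-2941215, Mul(-1, Rational(315259, 230))) = Add(-2941215, Rational(-315259, 230)) = Rational(-676794709, 230)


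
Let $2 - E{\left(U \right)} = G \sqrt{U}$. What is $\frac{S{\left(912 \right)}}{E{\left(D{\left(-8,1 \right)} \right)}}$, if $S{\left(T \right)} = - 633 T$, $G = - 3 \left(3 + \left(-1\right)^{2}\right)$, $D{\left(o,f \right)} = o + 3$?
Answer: $\frac{288648 i}{- i + 6 \sqrt{5}} \approx -1594.7 + 21396.0 i$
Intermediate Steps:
$D{\left(o,f \right)} = 3 + o$
$G = -12$ ($G = - 3 \left(3 + 1\right) = \left(-3\right) 4 = -12$)
$E{\left(U \right)} = 2 + 12 \sqrt{U}$ ($E{\left(U \right)} = 2 - - 12 \sqrt{U} = 2 + 12 \sqrt{U}$)
$\frac{S{\left(912 \right)}}{E{\left(D{\left(-8,1 \right)} \right)}} = \frac{\left(-633\right) 912}{2 + 12 \sqrt{3 - 8}} = - \frac{577296}{2 + 12 \sqrt{-5}} = - \frac{577296}{2 + 12 i \sqrt{5}}$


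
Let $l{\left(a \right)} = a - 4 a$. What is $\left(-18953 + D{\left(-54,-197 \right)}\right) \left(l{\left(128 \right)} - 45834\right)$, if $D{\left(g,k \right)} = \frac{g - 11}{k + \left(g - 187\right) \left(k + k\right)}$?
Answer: $\frac{6384943767996}{7289} \approx 8.7597 \cdot 10^{8}$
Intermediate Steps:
$D{\left(g,k \right)} = \frac{-11 + g}{k + 2 k \left(-187 + g\right)}$ ($D{\left(g,k \right)} = \frac{-11 + g}{k + \left(-187 + g\right) 2 k} = \frac{-11 + g}{k + 2 k \left(-187 + g\right)}$)
$l{\left(a \right)} = - 3 a$
$\left(-18953 + D{\left(-54,-197 \right)}\right) \left(l{\left(128 \right)} - 45834\right) = \left(-18953 + \frac{-11 - 54}{\left(-197\right) \left(-373 + 2 \left(-54\right)\right)}\right) \left(\left(-3\right) 128 - 45834\right) = \left(-18953 - \frac{1}{197} \frac{1}{-373 - 108} \left(-65\right)\right) \left(-384 - 45834\right) = \left(-18953 - \frac{1}{197} \frac{1}{-481} \left(-65\right)\right) \left(-46218\right) = \left(-18953 - \left(- \frac{1}{94757}\right) \left(-65\right)\right) \left(-46218\right) = \left(-18953 - \frac{5}{7289}\right) \left(-46218\right) = \left(- \frac{138148422}{7289}\right) \left(-46218\right) = \frac{6384943767996}{7289}$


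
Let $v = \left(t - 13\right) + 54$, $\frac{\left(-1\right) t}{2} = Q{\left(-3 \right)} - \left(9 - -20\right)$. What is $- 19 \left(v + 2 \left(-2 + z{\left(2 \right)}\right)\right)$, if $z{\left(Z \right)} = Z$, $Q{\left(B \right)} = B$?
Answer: $-1995$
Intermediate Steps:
$t = 64$ ($t = - 2 \left(-3 - \left(9 - -20\right)\right) = - 2 \left(-3 - \left(9 + 20\right)\right) = - 2 \left(-3 - 29\right) = \left(-2\right) \left(-32\right) = 64$)
$v = 105$ ($v = \left(64 - 13\right) + 54 = 51 + 54 = 105$)
$- 19 \left(v + 2 \left(-2 + z{\left(2 \right)}\right)\right) = - 19 \left(105 + 2 \left(-2 + 2\right)\right) = - 19 \left(105 + 2 \cdot 0\right) = - 19 \left(105 + 0\right) = \left(-19\right) 105 = -1995$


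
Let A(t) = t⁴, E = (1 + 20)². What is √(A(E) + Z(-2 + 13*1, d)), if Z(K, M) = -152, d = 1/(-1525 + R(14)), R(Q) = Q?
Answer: √37822859209 ≈ 1.9448e+5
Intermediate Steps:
d = -1/1511 (d = 1/(-1525 + 14) = 1/(-1511) = -1/1511 ≈ -0.00066181)
E = 441 (E = 21² = 441)
√(A(E) + Z(-2 + 13*1, d)) = √(441⁴ - 152) = √(37822859361 - 152) = √37822859209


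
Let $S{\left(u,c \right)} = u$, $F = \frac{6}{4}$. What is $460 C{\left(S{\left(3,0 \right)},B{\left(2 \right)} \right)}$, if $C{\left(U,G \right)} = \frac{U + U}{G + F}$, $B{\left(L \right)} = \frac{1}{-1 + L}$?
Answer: $1104$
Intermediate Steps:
$F = \frac{3}{2}$ ($F = 6 \cdot \frac{1}{4} = \frac{3}{2} \approx 1.5$)
$C{\left(U,G \right)} = \frac{2 U}{\frac{3}{2} + G}$ ($C{\left(U,G \right)} = \frac{U + U}{G + \frac{3}{2}} = \frac{2 U}{\frac{3}{2} + G}$)
$460 C{\left(S{\left(3,0 \right)},B{\left(2 \right)} \right)} = 460 \cdot 4 \cdot 3 \frac{1}{3 + \frac{2}{-1 + 2}} = 460 \cdot 4 \cdot 3 \frac{1}{3 + \frac{2}{1}} = 460 \cdot 4 \cdot 3 \frac{1}{3 + 2 \cdot 1} = 460 \cdot 4 \cdot 3 \frac{1}{3 + 2} = 460 \cdot 4 \cdot 3 \cdot \frac{1}{5} = 460 \cdot \frac{12}{5} = 1104$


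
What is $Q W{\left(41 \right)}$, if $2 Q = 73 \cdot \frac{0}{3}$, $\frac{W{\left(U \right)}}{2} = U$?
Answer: $0$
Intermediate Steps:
$W{\left(U \right)} = 2 U$
$Q = 0$ ($Q = \frac{73 \cdot \frac{0}{3}}{2} = \frac{73 \cdot 0 \cdot \frac{1}{3}}{2} = \frac{73 \cdot 0}{2} = \frac{1}{2} \cdot 0 = 0$)
$Q W{\left(41 \right)} = 0 \cdot 2 \cdot 41 = 0 \cdot 82 = 0$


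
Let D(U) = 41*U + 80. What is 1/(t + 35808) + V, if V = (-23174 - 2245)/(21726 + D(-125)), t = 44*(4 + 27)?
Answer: -944858387/620066132 ≈ -1.5238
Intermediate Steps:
D(U) = 80 + 41*U
t = 1364 (t = 44*31 = 1364)
V = -25419/16681 (V = (-23174 - 2245)/(21726 + (80 + 41*(-125))) = -25419/(21726 + (80 - 5125)) = -25419/(21726 - 5045) = -25419/16681 ≈ -1.5238)
1/(t + 35808) + V = 1/(1364 + 35808) - 25419/16681 = 1/37172 - 25419/16681 = -944858387/620066132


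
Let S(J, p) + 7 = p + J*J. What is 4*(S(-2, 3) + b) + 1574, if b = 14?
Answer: 1630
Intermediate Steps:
S(J, p) = -7 + p + J**2 (S(J, p) = -7 + (p + J*J) = -7 + (p + J**2) = -7 + p + J**2)
4*(S(-2, 3) + b) + 1574 = 4*((-7 + 3 + (-2)**2) + 14) + 1574 = 4*((-7 + 3 + 4) + 14) + 1574 = 4*(0 + 14) + 1574 = 4*14 + 1574 = 56 + 1574 = 1630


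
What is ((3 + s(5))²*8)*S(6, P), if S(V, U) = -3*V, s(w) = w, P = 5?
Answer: -9216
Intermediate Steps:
((3 + s(5))²*8)*S(6, P) = ((3 + 5)²*8)*(-3*6) = (8²*8)*(-18) = (64*8)*(-18) = 512*(-18) = -9216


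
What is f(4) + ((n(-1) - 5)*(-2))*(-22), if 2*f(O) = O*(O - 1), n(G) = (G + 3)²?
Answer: -38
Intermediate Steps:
n(G) = (3 + G)²
f(O) = O*(-1 + O)/2 (f(O) = (O*(O - 1))/2 = (O*(-1 + O))/2 = O*(-1 + O)/2)
f(4) + ((n(-1) - 5)*(-2))*(-22) = (½)*4*(-1 + 4) + (((3 - 1)² - 5)*(-2))*(-22) = (½)*4*3 + ((2² - 5)*(-2))*(-22) = 6 + ((4 - 5)*(-2))*(-22) = 6 - 1*(-2)*(-22) = 6 + 2*(-22) = 6 - 44 = -38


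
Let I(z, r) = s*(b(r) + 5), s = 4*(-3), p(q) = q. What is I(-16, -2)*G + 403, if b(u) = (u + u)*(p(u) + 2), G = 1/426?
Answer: 28603/71 ≈ 402.86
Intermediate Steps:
G = 1/426 ≈ 0.0023474
b(u) = 2*u*(2 + u) (b(u) = (u + u)*(u + 2) = (2*u)*(2 + u) = 2*u*(2 + u))
s = -12
I(z, r) = -60 - 24*r*(2 + r) (I(z, r) = -12*(2*r*(2 + r) + 5) = -12*(5 + 2*r*(2 + r)) = -60 - 24*r*(2 + r))
I(-16, -2)*G + 403 = (-60 - 24*(-2)*(2 - 2))*(1/426) + 403 = (-60 - 24*(-2)*0)*(1/426) + 403 = (-60 + 0)*(1/426) + 403 = -60*1/426 + 403 = -10/71 + 403 = 28603/71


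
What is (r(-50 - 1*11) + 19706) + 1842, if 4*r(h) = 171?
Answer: 86363/4 ≈ 21591.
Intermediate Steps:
r(h) = 171/4 (r(h) = (1/4)*171 = 171/4)
(r(-50 - 1*11) + 19706) + 1842 = (171/4 + 19706) + 1842 = 78995/4 + 1842 = 86363/4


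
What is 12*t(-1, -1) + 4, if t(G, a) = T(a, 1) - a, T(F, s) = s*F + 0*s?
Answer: 4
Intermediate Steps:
T(F, s) = F*s (T(F, s) = F*s + 0 = F*s)
t(G, a) = 0 (t(G, a) = a*1 - a = a - a = 0)
12*t(-1, -1) + 4 = 12*0 + 4 = 0 + 4 = 4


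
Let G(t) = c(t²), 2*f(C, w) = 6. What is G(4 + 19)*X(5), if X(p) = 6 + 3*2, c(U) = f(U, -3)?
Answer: 36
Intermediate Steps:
f(C, w) = 3 (f(C, w) = (½)*6 = 3)
c(U) = 3
G(t) = 3
X(p) = 12 (X(p) = 6 + 6 = 12)
G(4 + 19)*X(5) = 3*12 = 36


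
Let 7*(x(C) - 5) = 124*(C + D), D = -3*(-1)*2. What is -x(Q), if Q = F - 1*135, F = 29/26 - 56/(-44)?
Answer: 320011/143 ≈ 2237.8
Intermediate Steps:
F = 683/286 (F = 29*(1/26) - 56*(-1/44) = 29/26 + 14/11 = 683/286 ≈ 2.3881)
D = 6 (D = 3*2 = 6)
Q = -37927/286 (Q = 683/286 - 1*135 = 683/286 - 135 = -37927/286 ≈ -132.61)
x(C) = 779/7 + 124*C/7 (x(C) = 5 + (124*(C + 6))/7 = 5 + (124*(6 + C))/7 = 5 + (744 + 124*C)/7 = 5 + (744/7 + 124*C/7) = 779/7 + 124*C/7)
-x(Q) = -(779/7 + (124/7)*(-37927/286)) = -(779/7 - 2351474/1001) = -1*(-320011/143) = 320011/143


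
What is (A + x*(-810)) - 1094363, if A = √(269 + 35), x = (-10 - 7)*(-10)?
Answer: -1232063 + 4*√19 ≈ -1.2320e+6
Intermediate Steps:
x = 170 (x = -17*(-10) = 170)
A = 4*√19 (A = √304 = 4*√19 ≈ 17.436)
(A + x*(-810)) - 1094363 = (4*√19 + 170*(-810)) - 1094363 = (4*√19 - 137700) - 1094363 = (-137700 + 4*√19) - 1094363 = -1232063 + 4*√19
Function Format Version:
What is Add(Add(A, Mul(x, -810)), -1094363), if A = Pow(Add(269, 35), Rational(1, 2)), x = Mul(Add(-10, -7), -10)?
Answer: Add(-1232063, Mul(4, Pow(19, Rational(1, 2)))) ≈ -1.2320e+6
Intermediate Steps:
x = 170 (x = Mul(-17, -10) = 170)
A = Mul(4, Pow(19, Rational(1, 2))) (A = Pow(304, Rational(1, 2)) = Mul(4, Pow(19, Rational(1, 2))) ≈ 17.436)
Add(Add(A, Mul(x, -810)), -1094363) = Add(Add(Mul(4, Pow(19, Rational(1, 2))), Mul(170, -810)), -1094363) = Add(Add(Mul(4, Pow(19, Rational(1, 2))), -137700), -1094363) = Add(Add(-137700, Mul(4, Pow(19, Rational(1, 2)))), -1094363) = Add(-1232063, Mul(4, Pow(19, Rational(1, 2))))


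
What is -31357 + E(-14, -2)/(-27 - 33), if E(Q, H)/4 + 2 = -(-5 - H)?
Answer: -470356/15 ≈ -31357.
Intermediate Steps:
E(Q, H) = 12 + 4*H (E(Q, H) = -8 + 4*(-(-5 - H)) = -8 + 4*(5 + H) = -8 + (20 + 4*H) = 12 + 4*H)
-31357 + E(-14, -2)/(-27 - 33) = -31357 + (12 + 4*(-2))/(-27 - 33) = -31357 + (12 - 8)/(-60) = -31357 + 4*(-1/60) = -31357 - 1/15 = -470356/15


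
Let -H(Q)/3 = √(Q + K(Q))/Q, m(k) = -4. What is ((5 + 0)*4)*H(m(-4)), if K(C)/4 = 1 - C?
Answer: 60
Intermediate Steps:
K(C) = 4 - 4*C (K(C) = 4*(1 - C) = 4 - 4*C)
H(Q) = -3*√(4 - 3*Q)/Q (H(Q) = -3*√(Q + (4 - 4*Q))/Q = -3*√(4 - 3*Q)/Q)
((5 + 0)*4)*H(m(-4)) = ((5 + 0)*4)*(-3*√(4 - 3*(-4))/(-4)) = (5*4)*(-3*(-¼)*√(4 + 12)) = 20*(-3*(-¼)*√16) = 20*(-3*(-¼)*4) = 20*3 = 60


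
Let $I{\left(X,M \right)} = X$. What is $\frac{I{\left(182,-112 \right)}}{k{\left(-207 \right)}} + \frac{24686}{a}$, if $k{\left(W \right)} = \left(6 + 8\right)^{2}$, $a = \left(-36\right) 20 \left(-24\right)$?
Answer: $\frac{142561}{60480} \approx 2.3572$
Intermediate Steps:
$a = 17280$ ($a = \left(-720\right) \left(-24\right) = 17280$)
$k{\left(W \right)} = 196$ ($k{\left(W \right)} = 14^{2} = 196$)
$\frac{I{\left(182,-112 \right)}}{k{\left(-207 \right)}} + \frac{24686}{a} = \frac{182}{196} + \frac{24686}{17280} = 182 \cdot \frac{1}{196} + 24686 \cdot \frac{1}{17280} = \frac{13}{14} + \frac{12343}{8640} = \frac{142561}{60480}$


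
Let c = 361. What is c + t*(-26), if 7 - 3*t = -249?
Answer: -5573/3 ≈ -1857.7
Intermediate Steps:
t = 256/3 (t = 7/3 - ⅓*(-249) = 7/3 + 83 = 256/3 ≈ 85.333)
c + t*(-26) = 361 + (256/3)*(-26) = 361 - 6656/3 = -5573/3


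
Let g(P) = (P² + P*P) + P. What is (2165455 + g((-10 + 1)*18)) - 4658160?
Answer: -2440379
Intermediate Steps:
g(P) = P + 2*P² (g(P) = (P² + P²) + P = 2*P² + P = P + 2*P²)
(2165455 + g((-10 + 1)*18)) - 4658160 = (2165455 + ((-10 + 1)*18)*(1 + 2*((-10 + 1)*18))) - 4658160 = (2165455 + (-9*18)*(1 + 2*(-9*18))) - 4658160 = (2165455 - 162*(1 + 2*(-162))) - 4658160 = (2165455 - 162*(1 - 324)) - 4658160 = (2165455 - 162*(-323)) - 4658160 = (2165455 + 52326) - 4658160 = 2217781 - 4658160 = -2440379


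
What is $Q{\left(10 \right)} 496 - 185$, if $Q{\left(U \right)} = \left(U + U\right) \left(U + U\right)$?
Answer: $198215$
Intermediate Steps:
$Q{\left(U \right)} = 4 U^{2}$ ($Q{\left(U \right)} = 2 U 2 U = 4 U^{2}$)
$Q{\left(10 \right)} 496 - 185 = 4 \cdot 10^{2} \cdot 496 - 185 = 4 \cdot 100 \cdot 496 - 185 = 400 \cdot 496 - 185 = 198400 - 185 = 198215$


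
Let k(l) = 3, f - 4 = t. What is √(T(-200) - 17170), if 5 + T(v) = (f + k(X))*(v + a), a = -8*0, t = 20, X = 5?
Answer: 5*I*√903 ≈ 150.25*I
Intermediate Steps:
f = 24 (f = 4 + 20 = 24)
a = 0
T(v) = -5 + 27*v (T(v) = -5 + (24 + 3)*(v + 0) = -5 + 27*v)
√(T(-200) - 17170) = √((-5 + 27*(-200)) - 17170) = √((-5 - 5400) - 17170) = √(-5405 - 17170) = √(-22575) = 5*I*√903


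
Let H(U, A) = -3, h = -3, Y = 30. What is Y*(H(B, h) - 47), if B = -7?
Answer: -1500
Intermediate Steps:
Y*(H(B, h) - 47) = 30*(-3 - 47) = 30*(-50) = -1500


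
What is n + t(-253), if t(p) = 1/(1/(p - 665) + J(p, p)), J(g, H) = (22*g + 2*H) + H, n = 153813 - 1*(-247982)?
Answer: 2332962799127/5806351 ≈ 4.0180e+5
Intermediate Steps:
n = 401795 (n = 153813 + 247982 = 401795)
J(g, H) = 3*H + 22*g (J(g, H) = (2*H + 22*g) + H = 3*H + 22*g)
t(p) = 1/(1/(-665 + p) + 25*p) (t(p) = 1/(1/(p - 665) + (3*p + 22*p)) = 1/(1/(-665 + p) + 25*p))
n + t(-253) = 401795 + (-665 - 253)/(1 - 16625*(-253) + 25*(-253)²) = 401795 - 918/(1 + 4206125 + 25*64009) = 401795 - 918/(1 + 4206125 + 1600225) = 401795 - 918/5806351 = 2332962799127/5806351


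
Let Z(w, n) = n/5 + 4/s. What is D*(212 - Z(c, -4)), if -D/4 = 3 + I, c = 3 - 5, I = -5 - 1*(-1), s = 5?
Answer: 848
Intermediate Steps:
I = -4 (I = -5 + 1 = -4)
c = -2
Z(w, n) = 4/5 + n/5 (Z(w, n) = n/5 + 4/5 = 4/5 + n/5)
D = 4 (D = -4*(3 - 4) = -4*(-1) = 4)
D*(212 - Z(c, -4)) = 4*(212 - (4/5 + (1/5)*(-4))) = 4*(212 - (4/5 - 4/5)) = 4*(212 - 1*0) = 4*(212 + 0) = 4*212 = 848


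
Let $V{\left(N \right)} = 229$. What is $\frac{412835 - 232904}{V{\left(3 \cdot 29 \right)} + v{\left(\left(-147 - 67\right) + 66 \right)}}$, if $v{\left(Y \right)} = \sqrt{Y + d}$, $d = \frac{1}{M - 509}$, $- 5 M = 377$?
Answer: $\frac{120398669478}{153665063} - \frac{179931 i \sqrt{1263651042}}{153665063} \approx 783.51 - 41.624 i$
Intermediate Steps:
$M = - \frac{377}{5}$ ($M = \left(- \frac{1}{5}\right) 377 = - \frac{377}{5} \approx -75.4$)
$d = - \frac{5}{2922}$ ($d = \frac{1}{- \frac{377}{5} - 509} = \frac{1}{- \frac{2922}{5}} = - \frac{5}{2922} \approx -0.0017112$)
$v{\left(Y \right)} = \sqrt{- \frac{5}{2922} + Y}$ ($v{\left(Y \right)} = \sqrt{Y - \frac{5}{2922}} = \sqrt{- \frac{5}{2922} + Y}$)
$\frac{412835 - 232904}{V{\left(3 \cdot 29 \right)} + v{\left(\left(-147 - 67\right) + 66 \right)}} = \frac{412835 - 232904}{229 + \frac{\sqrt{-14610 + 8538084 \left(\left(-147 - 67\right) + 66\right)}}{2922}} = \frac{179931}{229 + \frac{\sqrt{-14610 + 8538084 \left(-214 + 66\right)}}{2922}} = \frac{179931}{229 + \frac{\sqrt{-14610 + 8538084 \left(-148\right)}}{2922}} = \frac{179931}{229 + \frac{\sqrt{-14610 - 1263636432}}{2922}} = \frac{179931}{229 + \frac{\sqrt{-1263651042}}{2922}} = \frac{179931}{229 + \frac{i \sqrt{1263651042}}{2922}}$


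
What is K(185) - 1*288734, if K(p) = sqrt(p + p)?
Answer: -288734 + sqrt(370) ≈ -2.8872e+5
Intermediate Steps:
K(p) = sqrt(2)*sqrt(p) (K(p) = sqrt(2*p) = sqrt(2)*sqrt(p))
K(185) - 1*288734 = sqrt(2)*sqrt(185) - 1*288734 = sqrt(370) - 288734 = -288734 + sqrt(370)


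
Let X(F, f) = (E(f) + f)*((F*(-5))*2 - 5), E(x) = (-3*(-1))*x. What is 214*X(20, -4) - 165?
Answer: 701755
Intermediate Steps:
E(x) = 3*x
X(F, f) = 4*f*(-5 - 10*F) (X(F, f) = (3*f + f)*((F*(-5))*2 - 5) = (4*f)*(-5*F*2 - 5) = (4*f)*(-10*F - 5) = (4*f)*(-5 - 10*F) = 4*f*(-5 - 10*F))
214*X(20, -4) - 165 = 214*(20*(-4)*(-1 - 2*20)) - 165 = 214*(20*(-4)*(-1 - 40)) - 165 = 214*(20*(-4)*(-41)) - 165 = 214*3280 - 165 = 701920 - 165 = 701755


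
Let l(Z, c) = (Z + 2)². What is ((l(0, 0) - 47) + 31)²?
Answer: 144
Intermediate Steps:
l(Z, c) = (2 + Z)²
((l(0, 0) - 47) + 31)² = (((2 + 0)² - 47) + 31)² = ((2² - 47) + 31)² = ((4 - 47) + 31)² = (-43 + 31)² = (-12)² = 144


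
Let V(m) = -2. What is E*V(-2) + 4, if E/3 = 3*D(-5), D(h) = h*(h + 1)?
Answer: -356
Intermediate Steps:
D(h) = h*(1 + h)
E = 180 (E = 3*(3*(-5*(1 - 5))) = 3*(3*(-5*(-4))) = 3*(3*20) = 3*60 = 180)
E*V(-2) + 4 = 180*(-2) + 4 = -360 + 4 = -356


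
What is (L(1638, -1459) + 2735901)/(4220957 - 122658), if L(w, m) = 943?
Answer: 2736844/4098299 ≈ 0.66780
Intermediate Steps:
(L(1638, -1459) + 2735901)/(4220957 - 122658) = (943 + 2735901)/(4220957 - 122658) = 2736844/4098299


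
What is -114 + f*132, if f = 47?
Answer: 6090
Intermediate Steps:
-114 + f*132 = -114 + 47*132 = -114 + 6204 = 6090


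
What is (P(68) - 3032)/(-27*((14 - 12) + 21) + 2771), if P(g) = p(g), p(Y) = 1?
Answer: -3031/2150 ≈ -1.4098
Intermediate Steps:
P(g) = 1
(P(68) - 3032)/(-27*((14 - 12) + 21) + 2771) = (1 - 3032)/(-27*((14 - 12) + 21) + 2771) = -3031/(-27*(2 + 21) + 2771) = -3031/(-27*23 + 2771) = -3031/(-621 + 2771) = -3031/2150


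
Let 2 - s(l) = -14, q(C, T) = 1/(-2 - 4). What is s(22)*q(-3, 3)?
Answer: -8/3 ≈ -2.6667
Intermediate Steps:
q(C, T) = -1/6 (q(C, T) = 1/(-6) = -1/6)
s(l) = 16 (s(l) = 2 - 1*(-14) = 2 + 14 = 16)
s(22)*q(-3, 3) = 16*(-1/6) = -8/3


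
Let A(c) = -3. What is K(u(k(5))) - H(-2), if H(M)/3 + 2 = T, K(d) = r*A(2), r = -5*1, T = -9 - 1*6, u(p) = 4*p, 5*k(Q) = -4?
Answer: 66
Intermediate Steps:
k(Q) = -4/5 (k(Q) = (1/5)*(-4) = -4/5)
T = -15 (T = -9 - 6 = -15)
r = -5
K(d) = 15 (K(d) = -5*(-3) = 15)
H(M) = -51 (H(M) = -6 + 3*(-15) = -6 - 45 = -51)
K(u(k(5))) - H(-2) = 15 - 1*(-51) = 15 + 51 = 66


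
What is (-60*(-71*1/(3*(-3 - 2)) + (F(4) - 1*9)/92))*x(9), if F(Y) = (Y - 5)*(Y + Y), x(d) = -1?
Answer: 6277/23 ≈ 272.91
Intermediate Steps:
F(Y) = 2*Y*(-5 + Y) (F(Y) = (-5 + Y)*(2*Y) = 2*Y*(-5 + Y))
(-60*(-71*1/(3*(-3 - 2)) + (F(4) - 1*9)/92))*x(9) = -60*(-71*1/(3*(-3 - 2)) + (2*4*(-5 + 4) - 1*9)/92)*(-1) = -60*(-71/((-5*3)) + (2*4*(-1) - 9)*(1/92))*(-1) = -60*(-71/(-15) + (-8 - 9)*(1/92))*(-1) = -60*(-71*(-1/15) - 17*1/92)*(-1) = -60*(71/15 - 17/92)*(-1) = -60*6277/1380*(-1) = -6277/23*(-1) = 6277/23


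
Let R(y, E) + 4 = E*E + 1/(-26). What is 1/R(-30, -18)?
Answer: 26/8319 ≈ 0.0031254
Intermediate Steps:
R(y, E) = -105/26 + E**2 (R(y, E) = -4 + (E*E + 1/(-26)) = -4 + (E**2 - 1/26) = -4 + (-1/26 + E**2) = -105/26 + E**2)
1/R(-30, -18) = 1/(-105/26 + (-18)**2) = 1/(-105/26 + 324) = 1/(8319/26) = 26/8319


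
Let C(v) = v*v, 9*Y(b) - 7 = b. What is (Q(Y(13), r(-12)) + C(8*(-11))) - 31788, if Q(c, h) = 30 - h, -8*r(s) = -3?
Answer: -192115/8 ≈ -24014.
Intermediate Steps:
r(s) = 3/8 (r(s) = -⅛*(-3) = 3/8)
Y(b) = 7/9 + b/9
C(v) = v²
(Q(Y(13), r(-12)) + C(8*(-11))) - 31788 = ((30 - 1*3/8) + (8*(-11))²) - 31788 = ((30 - 3/8) + (-88)²) - 31788 = (237/8 + 7744) - 31788 = 62189/8 - 31788 = -192115/8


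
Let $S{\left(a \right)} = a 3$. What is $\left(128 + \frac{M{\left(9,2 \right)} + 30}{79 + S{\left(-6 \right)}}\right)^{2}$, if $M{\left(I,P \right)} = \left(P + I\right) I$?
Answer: $\frac{62995969}{3721} \approx 16930.0$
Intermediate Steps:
$M{\left(I,P \right)} = I \left(I + P\right)$ ($M{\left(I,P \right)} = \left(I + P\right) I = I \left(I + P\right)$)
$S{\left(a \right)} = 3 a$
$\left(128 + \frac{M{\left(9,2 \right)} + 30}{79 + S{\left(-6 \right)}}\right)^{2} = \left(128 + \frac{9 \left(9 + 2\right) + 30}{79 + 3 \left(-6\right)}\right)^{2} = \left(128 + \frac{9 \cdot 11 + 30}{79 - 18}\right)^{2} = \left(128 + \frac{99 + 30}{61}\right)^{2} = \left(128 + 129 \cdot \frac{1}{61}\right)^{2} = \left(128 + \frac{129}{61}\right)^{2} = \left(\frac{7937}{61}\right)^{2} = \frac{62995969}{3721}$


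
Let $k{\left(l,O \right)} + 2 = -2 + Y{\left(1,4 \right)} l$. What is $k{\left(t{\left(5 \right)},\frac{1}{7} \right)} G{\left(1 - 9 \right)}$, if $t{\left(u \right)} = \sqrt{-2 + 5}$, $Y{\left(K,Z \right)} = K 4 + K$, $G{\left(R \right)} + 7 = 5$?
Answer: $8 - 10 \sqrt{3} \approx -9.3205$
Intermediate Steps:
$G{\left(R \right)} = -2$ ($G{\left(R \right)} = -7 + 5 = -2$)
$Y{\left(K,Z \right)} = 5 K$ ($Y{\left(K,Z \right)} = 4 K + K = 5 K$)
$t{\left(u \right)} = \sqrt{3}$
$k{\left(l,O \right)} = -4 + 5 l$ ($k{\left(l,O \right)} = -2 + \left(-2 + 5 \cdot 1 l\right) = -2 + \left(-2 + 5 l\right) = -4 + 5 l$)
$k{\left(t{\left(5 \right)},\frac{1}{7} \right)} G{\left(1 - 9 \right)} = \left(-4 + 5 \sqrt{3}\right) \left(-2\right) = 8 - 10 \sqrt{3}$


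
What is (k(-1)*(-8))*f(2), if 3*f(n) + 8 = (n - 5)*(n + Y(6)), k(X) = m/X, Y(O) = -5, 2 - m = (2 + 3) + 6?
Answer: -24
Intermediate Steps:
m = -9 (m = 2 - ((2 + 3) + 6) = 2 - (5 + 6) = 2 - 1*11 = 2 - 11 = -9)
k(X) = -9/X
f(n) = -8/3 + (-5 + n)**2/3 (f(n) = -8/3 + ((n - 5)*(n - 5))/3 = -8/3 + ((-5 + n)*(-5 + n))/3 = -8/3 + (-5 + n)**2/3)
(k(-1)*(-8))*f(2) = (-9/(-1)*(-8))*(17/3 - 10/3*2 + (1/3)*2**2) = (-9*(-1)*(-8))*(17/3 - 20/3 + (1/3)*4) = (9*(-8))*(17/3 - 20/3 + 4/3) = -72*1/3 = -24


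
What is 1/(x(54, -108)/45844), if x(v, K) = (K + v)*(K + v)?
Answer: 11461/729 ≈ 15.722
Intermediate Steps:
x(v, K) = (K + v)²
1/(x(54, -108)/45844) = 1/((-108 + 54)²/45844) = 1/((-54)²*(1/45844)) = 1/(2916*(1/45844)) = 1/(729/11461) = 11461/729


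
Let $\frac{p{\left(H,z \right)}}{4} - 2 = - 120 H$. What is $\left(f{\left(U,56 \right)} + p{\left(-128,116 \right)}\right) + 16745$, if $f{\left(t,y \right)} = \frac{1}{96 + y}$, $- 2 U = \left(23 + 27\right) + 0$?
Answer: $\frac{11885337}{152} \approx 78193.0$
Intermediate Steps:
$p{\left(H,z \right)} = 8 - 480 H$ ($p{\left(H,z \right)} = 8 + 4 \left(- 120 H\right) = 8 - 480 H$)
$U = -25$ ($U = - \frac{\left(23 + 27\right) + 0}{2} = - \frac{50 + 0}{2} = \left(- \frac{1}{2}\right) 50 = -25$)
$\left(f{\left(U,56 \right)} + p{\left(-128,116 \right)}\right) + 16745 = \left(\frac{1}{96 + 56} + \left(8 - -61440\right)\right) + 16745 = \left(\frac{1}{152} + \left(8 + 61440\right)\right) + 16745 = \left(\frac{1}{152} + 61448\right) + 16745 = \frac{9340097}{152} + 16745 = \frac{11885337}{152}$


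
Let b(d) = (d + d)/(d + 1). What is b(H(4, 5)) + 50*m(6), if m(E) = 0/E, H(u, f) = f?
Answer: 5/3 ≈ 1.6667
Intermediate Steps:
m(E) = 0
b(d) = 2*d/(1 + d) (b(d) = (2*d)/(1 + d) = 2*d/(1 + d))
b(H(4, 5)) + 50*m(6) = 2*5/(1 + 5) + 50*0 = 2*5/6 + 0 = 2*5*(1/6) + 0 = 5/3 + 0 = 5/3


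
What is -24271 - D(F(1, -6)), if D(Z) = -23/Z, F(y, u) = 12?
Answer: -291229/12 ≈ -24269.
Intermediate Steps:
-24271 - D(F(1, -6)) = -24271 - (-23)/12 = -24271 - 1*(-23/12) = -24271 + 23/12 = -291229/12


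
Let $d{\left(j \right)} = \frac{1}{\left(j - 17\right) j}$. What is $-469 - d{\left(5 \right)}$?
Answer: $- \frac{28139}{60} \approx -468.98$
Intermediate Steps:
$d{\left(j \right)} = \frac{1}{j \left(-17 + j\right)}$ ($d{\left(j \right)} = \frac{1}{\left(-17 + j\right) j} = \frac{1}{j \left(-17 + j\right)}$)
$-469 - d{\left(5 \right)} = -469 - \frac{1}{5 \left(-17 + 5\right)} = -469 - \frac{1}{5 \left(-12\right)} = -469 - \frac{1}{5} \left(- \frac{1}{12}\right) = -469 - - \frac{1}{60} = -469 + \frac{1}{60} = - \frac{28139}{60}$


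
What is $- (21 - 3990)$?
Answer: $3969$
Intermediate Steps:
$- (21 - 3990) = \left(-1\right) \left(-3969\right) = 3969$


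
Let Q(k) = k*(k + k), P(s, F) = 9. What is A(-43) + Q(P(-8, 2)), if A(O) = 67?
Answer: 229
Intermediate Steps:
Q(k) = 2*k² (Q(k) = k*(2*k) = 2*k²)
A(-43) + Q(P(-8, 2)) = 67 + 2*9² = 67 + 2*81 = 67 + 162 = 229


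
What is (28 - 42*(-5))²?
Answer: 56644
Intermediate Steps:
(28 - 42*(-5))² = (28 + 210)² = 238² = 56644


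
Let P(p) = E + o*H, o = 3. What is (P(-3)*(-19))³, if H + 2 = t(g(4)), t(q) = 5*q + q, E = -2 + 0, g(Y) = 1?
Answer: -6859000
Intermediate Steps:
E = -2
t(q) = 6*q
H = 4 (H = -2 + 6*1 = -2 + 6 = 4)
P(p) = 10 (P(p) = -2 + 3*4 = -2 + 12 = 10)
(P(-3)*(-19))³ = (10*(-19))³ = (-190)³ = -6859000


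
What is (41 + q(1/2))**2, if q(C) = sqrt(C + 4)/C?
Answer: 1699 + 246*sqrt(2) ≈ 2046.9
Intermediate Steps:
q(C) = sqrt(4 + C)/C
(41 + q(1/2))**2 = (41 + sqrt(4 + 1/2)/(1/2))**2 = (41 + 2*sqrt(9/2))**2 = (41 + 2*(3*sqrt(2)/2))**2 = (41 + 3*sqrt(2))**2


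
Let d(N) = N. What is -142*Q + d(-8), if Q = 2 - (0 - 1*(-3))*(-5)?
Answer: -2422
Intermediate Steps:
Q = 17 (Q = 2 - (0 + 3)*(-5) = 2 - 1*3*(-5) = 2 - 3*(-5) = 2 + 15 = 17)
-142*Q + d(-8) = -142*17 - 8 = -2414 - 8 = -2422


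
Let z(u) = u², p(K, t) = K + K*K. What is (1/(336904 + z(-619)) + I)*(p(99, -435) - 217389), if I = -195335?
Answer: 29184136387740486/720065 ≈ 4.0530e+10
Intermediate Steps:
p(K, t) = K + K²
(1/(336904 + z(-619)) + I)*(p(99, -435) - 217389) = (1/(336904 + (-619)²) - 195335)*(99*(1 + 99) - 217389) = (1/(336904 + 383161) - 195335)*(99*100 - 217389) = (1/720065 - 195335)*(9900 - 217389) = (1/720065 - 195335)*(-207489) = -140653896774/720065*(-207489) = 29184136387740486/720065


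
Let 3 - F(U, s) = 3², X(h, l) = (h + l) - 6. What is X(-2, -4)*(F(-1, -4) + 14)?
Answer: -96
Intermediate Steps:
X(h, l) = -6 + h + l
F(U, s) = -6 (F(U, s) = 3 - 1*3² = 3 - 1*9 = 3 - 9 = -6)
X(-2, -4)*(F(-1, -4) + 14) = (-6 - 2 - 4)*(-6 + 14) = -12*8 = -96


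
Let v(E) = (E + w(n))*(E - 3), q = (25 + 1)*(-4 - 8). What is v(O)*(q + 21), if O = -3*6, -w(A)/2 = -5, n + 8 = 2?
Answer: -48888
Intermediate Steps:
n = -6 (n = -8 + 2 = -6)
w(A) = 10 (w(A) = -2*(-5) = 10)
q = -312 (q = 26*(-12) = -312)
O = -18
v(E) = (-3 + E)*(10 + E) (v(E) = (E + 10)*(E - 3) = (10 + E)*(-3 + E) = (-3 + E)*(10 + E))
v(O)*(q + 21) = (-30 + (-18)² + 7*(-18))*(-312 + 21) = (-30 + 324 - 126)*(-291) = 168*(-291) = -48888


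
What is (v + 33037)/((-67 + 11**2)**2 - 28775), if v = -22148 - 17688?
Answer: 6799/25859 ≈ 0.26293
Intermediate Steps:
v = -39836
(v + 33037)/((-67 + 11**2)**2 - 28775) = (-39836 + 33037)/((-67 + 11**2)**2 - 28775) = -6799/((-67 + 121)**2 - 28775) = -6799/(54**2 - 28775) = -6799/(2916 - 28775) = -6799/(-25859) = -6799*(-1/25859) = 6799/25859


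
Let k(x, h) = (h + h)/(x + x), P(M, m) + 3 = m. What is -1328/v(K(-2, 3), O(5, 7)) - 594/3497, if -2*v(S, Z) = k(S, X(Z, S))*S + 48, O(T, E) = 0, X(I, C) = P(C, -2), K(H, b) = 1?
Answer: 9262490/150371 ≈ 61.598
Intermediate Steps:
P(M, m) = -3 + m
X(I, C) = -5 (X(I, C) = -3 - 2 = -5)
k(x, h) = h/x (k(x, h) = (2*h)/((2*x)) = (2*h)*(1/(2*x)) = h/x)
v(S, Z) = -43/2 (v(S, Z) = -((-5/S)*S + 48)/2 = -(-5 + 48)/2 = -½*43 = -43/2)
-1328/v(K(-2, 3), O(5, 7)) - 594/3497 = -1328/(-43/2) - 594/3497 = -1328*(-2/43) - 594*1/3497 = 2656/43 - 594/3497 = 9262490/150371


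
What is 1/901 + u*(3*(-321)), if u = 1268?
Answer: -1100196683/901 ≈ -1.2211e+6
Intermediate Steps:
1/901 + u*(3*(-321)) = 1/901 + 1268*(3*(-321)) = 1/901 + 1268*(-963) = 1/901 - 1221084 = -1100196683/901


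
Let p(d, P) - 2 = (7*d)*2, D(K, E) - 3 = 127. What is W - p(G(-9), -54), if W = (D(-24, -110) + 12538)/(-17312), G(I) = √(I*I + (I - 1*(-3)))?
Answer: -11823/4328 - 70*√3 ≈ -123.98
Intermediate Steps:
D(K, E) = 130 (D(K, E) = 3 + 127 = 130)
G(I) = √(3 + I + I²) (G(I) = √(I² + (I + 3)) = √(I² + (3 + I)) = √(3 + I + I²))
p(d, P) = 2 + 14*d (p(d, P) = 2 + (7*d)*2 = 2 + 14*d)
W = -3167/4328 (W = (130 + 12538)/(-17312) = 12668*(-1/17312) = -3167/4328 ≈ -0.73175)
W - p(G(-9), -54) = -3167/4328 - (2 + 14*√(3 - 9 + (-9)²)) = -3167/4328 - (2 + 14*√(3 - 9 + 81)) = -3167/4328 - (2 + 14*√75) = -3167/4328 - (2 + 14*(5*√3)) = -3167/4328 - (2 + 70*√3) = -3167/4328 + (-2 - 70*√3) = -11823/4328 - 70*√3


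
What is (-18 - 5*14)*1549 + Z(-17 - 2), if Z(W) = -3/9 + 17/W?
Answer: -7769854/57 ≈ -1.3631e+5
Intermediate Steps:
Z(W) = -⅓ + 17/W (Z(W) = -3*⅑ + 17/W = -⅓ + 17/W)
(-18 - 5*14)*1549 + Z(-17 - 2) = (-18 - 5*14)*1549 + (51 - (-17 - 2))/(3*(-17 - 2)) = (-18 - 70)*1549 + (⅓)*(51 - 1*(-19))/(-19) = -88*1549 + (⅓)*(-1/19)*(51 + 19) = -136312 + (⅓)*(-1/19)*70 = -136312 - 70/57 = -7769854/57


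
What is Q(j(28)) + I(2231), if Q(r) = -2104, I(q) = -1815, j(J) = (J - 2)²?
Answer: -3919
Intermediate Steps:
j(J) = (-2 + J)²
Q(j(28)) + I(2231) = -2104 - 1815 = -3919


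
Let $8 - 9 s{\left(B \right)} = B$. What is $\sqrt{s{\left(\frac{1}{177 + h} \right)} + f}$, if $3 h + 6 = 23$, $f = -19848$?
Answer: $\frac{i \sqrt{13410375835}}{822} \approx 140.88 i$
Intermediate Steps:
$h = \frac{17}{3}$ ($h = -2 + \frac{1}{3} \cdot 23 = -2 + \frac{23}{3} = \frac{17}{3} \approx 5.6667$)
$s{\left(B \right)} = \frac{8}{9} - \frac{B}{9}$
$\sqrt{s{\left(\frac{1}{177 + h} \right)} + f} = \sqrt{\left(\frac{8}{9} - \frac{1}{9 \left(177 + \frac{17}{3}\right)}\right) - 19848} = \sqrt{\left(\frac{8}{9} - \frac{1}{9 \cdot \frac{548}{3}}\right) - 19848} = \sqrt{\left(\frac{8}{9} - \frac{1}{1644}\right) - 19848} = \sqrt{\frac{4381}{4932} - 19848} = \sqrt{- \frac{97885955}{4932}} = \frac{i \sqrt{13410375835}}{822}$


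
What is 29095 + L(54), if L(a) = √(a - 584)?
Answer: 29095 + I*√530 ≈ 29095.0 + 23.022*I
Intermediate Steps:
L(a) = √(-584 + a)
29095 + L(54) = 29095 + √(-584 + 54) = 29095 + √(-530) = 29095 + I*√530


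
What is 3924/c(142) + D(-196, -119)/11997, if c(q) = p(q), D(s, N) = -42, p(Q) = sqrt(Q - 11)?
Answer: -14/3999 + 3924*sqrt(131)/131 ≈ 342.84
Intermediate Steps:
p(Q) = sqrt(-11 + Q)
c(q) = sqrt(-11 + q)
3924/c(142) + D(-196, -119)/11997 = 3924/(sqrt(-11 + 142)) - 42/11997 = 3924/(sqrt(131)) - 42*1/11997 = 3924*(sqrt(131)/131) - 14/3999 = 3924*sqrt(131)/131 - 14/3999 = -14/3999 + 3924*sqrt(131)/131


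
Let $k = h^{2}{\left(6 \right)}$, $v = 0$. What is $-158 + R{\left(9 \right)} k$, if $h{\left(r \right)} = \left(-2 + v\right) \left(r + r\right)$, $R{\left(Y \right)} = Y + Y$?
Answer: $10210$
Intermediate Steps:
$R{\left(Y \right)} = 2 Y$
$h{\left(r \right)} = - 4 r$ ($h{\left(r \right)} = \left(-2 + 0\right) \left(r + r\right) = - 2 \cdot 2 r = - 4 r$)
$k = 576$ ($k = \left(\left(-4\right) 6\right)^{2} = \left(-24\right)^{2} = 576$)
$-158 + R{\left(9 \right)} k = -158 + 2 \cdot 9 \cdot 576 = -158 + 18 \cdot 576 = -158 + 10368 = 10210$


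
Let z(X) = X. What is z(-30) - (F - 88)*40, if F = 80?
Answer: 290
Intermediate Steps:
z(-30) - (F - 88)*40 = -30 - (80 - 88)*40 = -30 - (-8)*40 = -30 - 1*(-320) = -30 + 320 = 290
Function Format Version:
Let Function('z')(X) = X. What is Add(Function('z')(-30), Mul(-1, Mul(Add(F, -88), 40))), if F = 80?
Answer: 290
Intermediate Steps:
Add(Function('z')(-30), Mul(-1, Mul(Add(F, -88), 40))) = Add(-30, Mul(-1, Mul(Add(80, -88), 40))) = Add(-30, Mul(-1, Mul(-8, 40))) = Add(-30, Mul(-1, -320)) = Add(-30, 320) = 290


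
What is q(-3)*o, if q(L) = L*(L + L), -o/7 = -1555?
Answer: 195930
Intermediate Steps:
o = 10885 (o = -7*(-1555) = 10885)
q(L) = 2*L² (q(L) = L*(2*L) = 2*L²)
q(-3)*o = (2*(-3)²)*10885 = (2*9)*10885 = 18*10885 = 195930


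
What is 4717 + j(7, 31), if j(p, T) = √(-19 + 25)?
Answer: 4717 + √6 ≈ 4719.5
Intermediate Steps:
j(p, T) = √6
4717 + j(7, 31) = 4717 + √6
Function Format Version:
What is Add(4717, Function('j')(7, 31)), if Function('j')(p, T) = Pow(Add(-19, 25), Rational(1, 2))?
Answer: Add(4717, Pow(6, Rational(1, 2))) ≈ 4719.5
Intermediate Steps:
Function('j')(p, T) = Pow(6, Rational(1, 2))
Add(4717, Function('j')(7, 31)) = Add(4717, Pow(6, Rational(1, 2)))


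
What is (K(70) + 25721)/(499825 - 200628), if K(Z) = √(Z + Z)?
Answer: 25721/299197 + 2*√35/299197 ≈ 0.086006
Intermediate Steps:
K(Z) = √2*√Z (K(Z) = √(2*Z) = √2*√Z)
(K(70) + 25721)/(499825 - 200628) = (√2*√70 + 25721)/(499825 - 200628) = (2*√35 + 25721)/299197 = (25721 + 2*√35)*(1/299197) = 25721/299197 + 2*√35/299197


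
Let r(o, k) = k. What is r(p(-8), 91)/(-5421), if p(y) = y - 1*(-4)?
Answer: -7/417 ≈ -0.016787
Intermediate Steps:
p(y) = 4 + y (p(y) = y + 4 = 4 + y)
r(p(-8), 91)/(-5421) = 91/(-5421) = 91*(-1/5421) = -7/417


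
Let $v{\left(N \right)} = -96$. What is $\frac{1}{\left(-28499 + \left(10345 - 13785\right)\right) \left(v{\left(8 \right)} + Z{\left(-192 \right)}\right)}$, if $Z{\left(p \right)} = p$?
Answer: $\frac{1}{9198432} \approx 1.0871 \cdot 10^{-7}$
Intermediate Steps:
$\frac{1}{\left(-28499 + \left(10345 - 13785\right)\right) \left(v{\left(8 \right)} + Z{\left(-192 \right)}\right)} = \frac{1}{\left(-28499 + \left(10345 - 13785\right)\right) \left(-96 - 192\right)} = \frac{1}{\left(-28499 + \left(10345 - 13785\right)\right) \left(-288\right)} = \frac{1}{\left(-28499 - 3440\right) \left(-288\right)} = \frac{1}{\left(-31939\right) \left(-288\right)} = \frac{1}{9198432}$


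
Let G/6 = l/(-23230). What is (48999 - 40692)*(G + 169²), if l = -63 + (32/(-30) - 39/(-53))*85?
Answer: 146053867411881/615595 ≈ 2.3726e+8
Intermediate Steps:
l = -14488/159 (l = -63 + (32*(-1/30) - 39*(-1/53))*85 = -63 + (-16/15 + 39/53)*85 = -63 - 263/795*85 = -63 - 4471/159 = -14488/159 ≈ -91.120)
G = 14488/615595 (G = 6*(-14488/159/(-23230)) = 6*(-14488/159*(-1/23230)) = 6*(7244/1846785) = 14488/615595 ≈ 0.023535)
(48999 - 40692)*(G + 169²) = (48999 - 40692)*(14488/615595 + 169²) = 8307*(14488/615595 + 28561) = 8307*(17582023283/615595) = 146053867411881/615595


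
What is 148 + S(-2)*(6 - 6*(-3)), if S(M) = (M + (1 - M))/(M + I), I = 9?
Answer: 1060/7 ≈ 151.43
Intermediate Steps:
S(M) = 1/(9 + M) (S(M) = (M + (1 - M))/(M + 9) = 1/(9 + M))
148 + S(-2)*(6 - 6*(-3)) = 148 + (6 - 6*(-3))/(9 - 2) = 148 + (6 + 18)/7 = 148 + (1/7)*24 = 148 + 24/7 = 1060/7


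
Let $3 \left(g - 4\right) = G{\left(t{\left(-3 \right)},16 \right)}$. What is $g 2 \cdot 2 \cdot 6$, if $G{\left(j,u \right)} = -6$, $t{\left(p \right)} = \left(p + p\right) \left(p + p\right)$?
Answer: $48$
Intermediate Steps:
$t{\left(p \right)} = 4 p^{2}$ ($t{\left(p \right)} = 2 p 2 p = 4 p^{2}$)
$g = 2$ ($g = 4 + \frac{1}{3} \left(-6\right) = 4 - 2 = 2$)
$g 2 \cdot 2 \cdot 6 = 2 \cdot 2 \cdot 2 \cdot 6 = 2 \cdot 4 \cdot 6 = 2 \cdot 24 = 48$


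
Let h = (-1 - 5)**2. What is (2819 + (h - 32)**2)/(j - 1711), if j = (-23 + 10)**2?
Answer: -945/514 ≈ -1.8385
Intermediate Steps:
h = 36 (h = (-6)**2 = 36)
j = 169 (j = (-13)**2 = 169)
(2819 + (h - 32)**2)/(j - 1711) = (2819 + (36 - 32)**2)/(169 - 1711) = (2819 + 4**2)/(-1542) = (2819 + 16)*(-1/1542) = 2835*(-1/1542) = -945/514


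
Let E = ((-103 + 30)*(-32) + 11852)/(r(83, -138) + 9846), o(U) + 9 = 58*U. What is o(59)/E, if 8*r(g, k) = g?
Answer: 269118463/113504 ≈ 2371.0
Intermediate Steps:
o(U) = -9 + 58*U
r(g, k) = g/8
E = 113504/78851 (E = ((-103 + 30)*(-32) + 11852)/((⅛)*83 + 9846) = (-73*(-32) + 11852)/(83/8 + 9846) = (2336 + 11852)/(78851/8) = 14188*(8/78851) = 113504/78851 ≈ 1.4395)
o(59)/E = (-9 + 58*59)/(113504/78851) = (-9 + 3422)*(78851/113504) = 3413*(78851/113504) = 269118463/113504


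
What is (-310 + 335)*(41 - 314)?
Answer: -6825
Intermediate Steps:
(-310 + 335)*(41 - 314) = 25*(-273) = -6825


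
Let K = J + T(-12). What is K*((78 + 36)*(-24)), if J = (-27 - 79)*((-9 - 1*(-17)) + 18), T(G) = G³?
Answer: 12268224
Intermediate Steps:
J = -2756 (J = -106*((-9 + 17) + 18) = -106*(8 + 18) = -106*26 = -2756)
K = -4484 (K = -2756 + (-12)³ = -2756 - 1728 = -4484)
K*((78 + 36)*(-24)) = -4484*(78 + 36)*(-24) = -511176*(-24) = -4484*(-2736) = 12268224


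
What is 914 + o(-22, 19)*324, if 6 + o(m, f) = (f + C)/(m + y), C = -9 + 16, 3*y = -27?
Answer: -40354/31 ≈ -1301.7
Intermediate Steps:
y = -9 (y = (1/3)*(-27) = -9)
C = 7
o(m, f) = -6 + (7 + f)/(-9 + m) (o(m, f) = -6 + (f + 7)/(m - 9) = -6 + (7 + f)/(-9 + m))
914 + o(-22, 19)*324 = 914 + ((61 + 19 - 6*(-22))/(-9 - 22))*324 = 914 + ((61 + 19 + 132)/(-31))*324 = 914 - 1/31*212*324 = 914 - 212/31*324 = 914 - 68688/31 = -40354/31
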